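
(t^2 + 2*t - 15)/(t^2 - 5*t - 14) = (-t^2 - 2*t + 15)/(-t^2 + 5*t + 14)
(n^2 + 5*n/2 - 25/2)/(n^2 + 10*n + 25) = (n - 5/2)/(n + 5)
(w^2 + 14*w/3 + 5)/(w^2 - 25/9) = 3*(w + 3)/(3*w - 5)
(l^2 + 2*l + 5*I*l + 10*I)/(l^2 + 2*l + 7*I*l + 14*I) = (l + 5*I)/(l + 7*I)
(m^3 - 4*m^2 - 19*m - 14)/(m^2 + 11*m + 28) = (m^3 - 4*m^2 - 19*m - 14)/(m^2 + 11*m + 28)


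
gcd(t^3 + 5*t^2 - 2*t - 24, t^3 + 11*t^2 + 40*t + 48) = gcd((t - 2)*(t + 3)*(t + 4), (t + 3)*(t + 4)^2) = t^2 + 7*t + 12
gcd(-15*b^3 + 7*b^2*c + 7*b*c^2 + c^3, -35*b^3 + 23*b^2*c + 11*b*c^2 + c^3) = 5*b^2 - 4*b*c - c^2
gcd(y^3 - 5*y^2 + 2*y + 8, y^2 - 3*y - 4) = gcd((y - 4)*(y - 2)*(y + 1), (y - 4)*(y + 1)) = y^2 - 3*y - 4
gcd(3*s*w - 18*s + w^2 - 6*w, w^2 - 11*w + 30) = w - 6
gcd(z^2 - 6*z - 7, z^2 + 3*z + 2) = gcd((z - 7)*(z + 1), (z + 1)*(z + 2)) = z + 1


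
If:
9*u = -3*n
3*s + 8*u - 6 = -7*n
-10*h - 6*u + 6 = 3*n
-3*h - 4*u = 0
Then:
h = 24/49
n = 54/49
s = 20/49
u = -18/49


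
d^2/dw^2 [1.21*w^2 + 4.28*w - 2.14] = 2.42000000000000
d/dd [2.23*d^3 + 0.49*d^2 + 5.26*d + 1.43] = 6.69*d^2 + 0.98*d + 5.26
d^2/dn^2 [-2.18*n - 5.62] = 0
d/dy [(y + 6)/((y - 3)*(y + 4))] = (-y^2 - 12*y - 18)/(y^4 + 2*y^3 - 23*y^2 - 24*y + 144)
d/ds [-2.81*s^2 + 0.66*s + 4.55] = 0.66 - 5.62*s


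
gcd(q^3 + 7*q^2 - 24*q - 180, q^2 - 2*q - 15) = q - 5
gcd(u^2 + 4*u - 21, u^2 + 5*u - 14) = u + 7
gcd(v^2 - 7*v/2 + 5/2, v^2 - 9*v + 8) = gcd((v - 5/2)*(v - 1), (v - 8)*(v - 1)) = v - 1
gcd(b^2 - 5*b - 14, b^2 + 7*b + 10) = b + 2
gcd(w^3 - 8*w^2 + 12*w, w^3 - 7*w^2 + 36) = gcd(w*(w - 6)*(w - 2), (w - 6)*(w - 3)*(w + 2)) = w - 6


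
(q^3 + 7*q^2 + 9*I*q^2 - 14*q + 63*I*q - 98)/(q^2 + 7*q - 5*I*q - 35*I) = (q^2 + 9*I*q - 14)/(q - 5*I)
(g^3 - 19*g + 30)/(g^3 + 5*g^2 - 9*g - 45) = (g - 2)/(g + 3)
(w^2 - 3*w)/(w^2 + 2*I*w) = (w - 3)/(w + 2*I)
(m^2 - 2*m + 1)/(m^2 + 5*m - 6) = (m - 1)/(m + 6)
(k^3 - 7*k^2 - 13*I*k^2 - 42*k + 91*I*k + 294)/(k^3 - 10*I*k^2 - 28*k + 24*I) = (k^2 - 7*k*(1 + I) + 49*I)/(k^2 - 4*I*k - 4)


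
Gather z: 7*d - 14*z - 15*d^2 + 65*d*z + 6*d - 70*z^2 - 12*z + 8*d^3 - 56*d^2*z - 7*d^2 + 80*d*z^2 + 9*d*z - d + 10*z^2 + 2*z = 8*d^3 - 22*d^2 + 12*d + z^2*(80*d - 60) + z*(-56*d^2 + 74*d - 24)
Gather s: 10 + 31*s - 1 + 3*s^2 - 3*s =3*s^2 + 28*s + 9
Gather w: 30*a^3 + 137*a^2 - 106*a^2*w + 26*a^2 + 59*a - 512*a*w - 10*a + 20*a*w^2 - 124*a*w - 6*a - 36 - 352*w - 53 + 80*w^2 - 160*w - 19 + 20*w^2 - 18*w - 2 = 30*a^3 + 163*a^2 + 43*a + w^2*(20*a + 100) + w*(-106*a^2 - 636*a - 530) - 110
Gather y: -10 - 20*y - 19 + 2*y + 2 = -18*y - 27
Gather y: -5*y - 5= -5*y - 5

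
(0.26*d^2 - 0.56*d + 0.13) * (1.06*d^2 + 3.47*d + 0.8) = 0.2756*d^4 + 0.3086*d^3 - 1.5974*d^2 + 0.00309999999999999*d + 0.104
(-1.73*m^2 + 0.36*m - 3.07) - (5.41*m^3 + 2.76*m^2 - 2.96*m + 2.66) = -5.41*m^3 - 4.49*m^2 + 3.32*m - 5.73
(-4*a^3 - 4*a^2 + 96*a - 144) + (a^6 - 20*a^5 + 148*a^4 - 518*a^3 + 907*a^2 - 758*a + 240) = a^6 - 20*a^5 + 148*a^4 - 522*a^3 + 903*a^2 - 662*a + 96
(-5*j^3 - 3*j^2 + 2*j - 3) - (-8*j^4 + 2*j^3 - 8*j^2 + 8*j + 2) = 8*j^4 - 7*j^3 + 5*j^2 - 6*j - 5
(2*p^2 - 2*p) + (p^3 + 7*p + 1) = p^3 + 2*p^2 + 5*p + 1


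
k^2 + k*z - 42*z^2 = (k - 6*z)*(k + 7*z)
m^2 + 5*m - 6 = (m - 1)*(m + 6)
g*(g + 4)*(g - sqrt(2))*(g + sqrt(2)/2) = g^4 - sqrt(2)*g^3/2 + 4*g^3 - 2*sqrt(2)*g^2 - g^2 - 4*g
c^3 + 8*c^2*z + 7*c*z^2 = c*(c + z)*(c + 7*z)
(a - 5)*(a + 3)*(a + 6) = a^3 + 4*a^2 - 27*a - 90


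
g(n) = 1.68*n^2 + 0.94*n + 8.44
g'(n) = 3.36*n + 0.94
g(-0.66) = 8.55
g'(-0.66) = -1.28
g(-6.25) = 68.19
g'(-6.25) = -20.06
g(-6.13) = 65.81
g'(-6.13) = -19.66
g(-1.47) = 10.69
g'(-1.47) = -4.00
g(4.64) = 48.97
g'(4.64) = 16.53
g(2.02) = 17.19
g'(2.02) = 7.73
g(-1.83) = 12.35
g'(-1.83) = -5.21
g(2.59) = 22.14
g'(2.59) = 9.64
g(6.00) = 74.56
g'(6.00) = 21.10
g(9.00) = 152.98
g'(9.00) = 31.18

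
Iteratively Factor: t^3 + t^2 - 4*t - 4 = (t + 1)*(t^2 - 4) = (t + 1)*(t + 2)*(t - 2)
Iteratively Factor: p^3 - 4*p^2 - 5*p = (p + 1)*(p^2 - 5*p) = (p - 5)*(p + 1)*(p)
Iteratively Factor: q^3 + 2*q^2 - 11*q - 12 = (q + 4)*(q^2 - 2*q - 3) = (q - 3)*(q + 4)*(q + 1)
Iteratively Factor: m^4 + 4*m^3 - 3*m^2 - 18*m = (m + 3)*(m^3 + m^2 - 6*m) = (m + 3)^2*(m^2 - 2*m) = m*(m + 3)^2*(m - 2)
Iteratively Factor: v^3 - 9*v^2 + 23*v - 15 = (v - 5)*(v^2 - 4*v + 3) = (v - 5)*(v - 3)*(v - 1)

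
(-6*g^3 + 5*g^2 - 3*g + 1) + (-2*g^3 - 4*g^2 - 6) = -8*g^3 + g^2 - 3*g - 5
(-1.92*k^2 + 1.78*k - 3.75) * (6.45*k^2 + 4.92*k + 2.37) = -12.384*k^4 + 2.0346*k^3 - 19.9803*k^2 - 14.2314*k - 8.8875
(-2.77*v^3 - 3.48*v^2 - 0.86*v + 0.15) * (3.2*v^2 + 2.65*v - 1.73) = -8.864*v^5 - 18.4765*v^4 - 7.1819*v^3 + 4.2214*v^2 + 1.8853*v - 0.2595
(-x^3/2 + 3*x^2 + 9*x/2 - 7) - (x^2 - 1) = -x^3/2 + 2*x^2 + 9*x/2 - 6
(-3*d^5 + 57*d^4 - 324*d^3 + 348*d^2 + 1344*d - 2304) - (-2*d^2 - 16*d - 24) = -3*d^5 + 57*d^4 - 324*d^3 + 350*d^2 + 1360*d - 2280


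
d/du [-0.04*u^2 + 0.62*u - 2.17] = 0.62 - 0.08*u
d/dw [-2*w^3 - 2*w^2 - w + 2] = -6*w^2 - 4*w - 1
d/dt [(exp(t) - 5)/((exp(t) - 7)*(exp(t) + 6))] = (-exp(2*t) + 10*exp(t) - 47)*exp(t)/(exp(4*t) - 2*exp(3*t) - 83*exp(2*t) + 84*exp(t) + 1764)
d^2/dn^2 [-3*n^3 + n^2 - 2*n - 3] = 2 - 18*n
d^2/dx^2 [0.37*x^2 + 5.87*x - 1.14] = 0.740000000000000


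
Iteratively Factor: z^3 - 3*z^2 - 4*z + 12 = (z - 3)*(z^2 - 4) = (z - 3)*(z + 2)*(z - 2)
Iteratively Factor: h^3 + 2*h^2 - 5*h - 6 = (h + 1)*(h^2 + h - 6) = (h - 2)*(h + 1)*(h + 3)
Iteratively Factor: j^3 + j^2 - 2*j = (j - 1)*(j^2 + 2*j) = j*(j - 1)*(j + 2)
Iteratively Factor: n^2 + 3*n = (n)*(n + 3)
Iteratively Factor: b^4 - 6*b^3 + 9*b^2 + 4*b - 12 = (b - 3)*(b^3 - 3*b^2 + 4) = (b - 3)*(b - 2)*(b^2 - b - 2) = (b - 3)*(b - 2)^2*(b + 1)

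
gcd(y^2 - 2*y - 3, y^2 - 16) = 1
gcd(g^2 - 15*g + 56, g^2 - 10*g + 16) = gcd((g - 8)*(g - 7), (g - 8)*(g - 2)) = g - 8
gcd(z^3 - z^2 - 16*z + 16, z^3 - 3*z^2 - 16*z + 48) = z^2 - 16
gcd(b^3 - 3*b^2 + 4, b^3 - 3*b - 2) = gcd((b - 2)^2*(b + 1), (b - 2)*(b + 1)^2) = b^2 - b - 2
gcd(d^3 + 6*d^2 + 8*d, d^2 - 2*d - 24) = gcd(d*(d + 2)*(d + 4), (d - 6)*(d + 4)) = d + 4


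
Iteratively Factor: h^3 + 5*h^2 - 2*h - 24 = (h + 4)*(h^2 + h - 6) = (h - 2)*(h + 4)*(h + 3)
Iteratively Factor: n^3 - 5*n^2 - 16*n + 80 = (n - 4)*(n^2 - n - 20) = (n - 5)*(n - 4)*(n + 4)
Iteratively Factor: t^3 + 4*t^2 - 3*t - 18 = (t + 3)*(t^2 + t - 6) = (t + 3)^2*(t - 2)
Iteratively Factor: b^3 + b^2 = (b)*(b^2 + b) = b*(b + 1)*(b)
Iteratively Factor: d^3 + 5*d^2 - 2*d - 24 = (d - 2)*(d^2 + 7*d + 12) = (d - 2)*(d + 3)*(d + 4)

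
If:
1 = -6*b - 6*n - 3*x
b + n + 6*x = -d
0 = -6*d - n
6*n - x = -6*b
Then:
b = 221/24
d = 37/24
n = -37/4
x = -1/4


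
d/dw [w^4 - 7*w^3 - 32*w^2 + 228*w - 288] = 4*w^3 - 21*w^2 - 64*w + 228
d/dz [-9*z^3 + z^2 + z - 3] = -27*z^2 + 2*z + 1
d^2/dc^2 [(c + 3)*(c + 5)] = 2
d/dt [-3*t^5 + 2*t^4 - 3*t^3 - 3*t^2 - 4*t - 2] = -15*t^4 + 8*t^3 - 9*t^2 - 6*t - 4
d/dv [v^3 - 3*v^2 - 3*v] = 3*v^2 - 6*v - 3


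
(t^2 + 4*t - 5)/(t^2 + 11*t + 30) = (t - 1)/(t + 6)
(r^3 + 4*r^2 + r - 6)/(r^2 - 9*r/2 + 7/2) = 2*(r^2 + 5*r + 6)/(2*r - 7)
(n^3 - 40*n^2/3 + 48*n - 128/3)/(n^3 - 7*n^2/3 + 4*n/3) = (n^2 - 12*n + 32)/(n*(n - 1))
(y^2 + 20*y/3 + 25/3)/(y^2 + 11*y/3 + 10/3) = (y + 5)/(y + 2)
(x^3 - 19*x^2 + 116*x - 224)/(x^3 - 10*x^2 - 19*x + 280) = (x - 4)/(x + 5)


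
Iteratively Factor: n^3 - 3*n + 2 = (n - 1)*(n^2 + n - 2) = (n - 1)*(n + 2)*(n - 1)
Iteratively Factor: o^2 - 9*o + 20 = (o - 5)*(o - 4)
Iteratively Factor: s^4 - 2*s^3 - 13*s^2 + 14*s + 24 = (s + 1)*(s^3 - 3*s^2 - 10*s + 24) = (s - 2)*(s + 1)*(s^2 - s - 12) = (s - 4)*(s - 2)*(s + 1)*(s + 3)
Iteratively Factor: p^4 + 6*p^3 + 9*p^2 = (p)*(p^3 + 6*p^2 + 9*p) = p*(p + 3)*(p^2 + 3*p) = p^2*(p + 3)*(p + 3)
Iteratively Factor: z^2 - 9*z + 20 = (z - 4)*(z - 5)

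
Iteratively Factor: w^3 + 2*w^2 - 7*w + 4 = (w - 1)*(w^2 + 3*w - 4) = (w - 1)*(w + 4)*(w - 1)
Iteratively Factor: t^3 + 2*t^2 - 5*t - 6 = (t + 1)*(t^2 + t - 6) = (t + 1)*(t + 3)*(t - 2)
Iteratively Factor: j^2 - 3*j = (j - 3)*(j)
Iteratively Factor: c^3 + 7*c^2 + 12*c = (c + 4)*(c^2 + 3*c) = (c + 3)*(c + 4)*(c)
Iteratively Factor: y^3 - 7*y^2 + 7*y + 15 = (y + 1)*(y^2 - 8*y + 15) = (y - 5)*(y + 1)*(y - 3)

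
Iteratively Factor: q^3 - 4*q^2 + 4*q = (q)*(q^2 - 4*q + 4) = q*(q - 2)*(q - 2)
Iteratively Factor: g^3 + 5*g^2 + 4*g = (g + 1)*(g^2 + 4*g) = g*(g + 1)*(g + 4)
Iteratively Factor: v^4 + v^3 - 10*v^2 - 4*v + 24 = (v - 2)*(v^3 + 3*v^2 - 4*v - 12) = (v - 2)*(v + 3)*(v^2 - 4) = (v - 2)^2*(v + 3)*(v + 2)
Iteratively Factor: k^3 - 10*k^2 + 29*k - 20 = (k - 4)*(k^2 - 6*k + 5) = (k - 5)*(k - 4)*(k - 1)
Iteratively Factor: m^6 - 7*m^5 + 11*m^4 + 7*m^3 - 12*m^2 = (m + 1)*(m^5 - 8*m^4 + 19*m^3 - 12*m^2) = m*(m + 1)*(m^4 - 8*m^3 + 19*m^2 - 12*m) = m*(m - 1)*(m + 1)*(m^3 - 7*m^2 + 12*m) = m*(m - 3)*(m - 1)*(m + 1)*(m^2 - 4*m) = m*(m - 4)*(m - 3)*(m - 1)*(m + 1)*(m)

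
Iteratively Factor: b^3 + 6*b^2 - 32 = (b + 4)*(b^2 + 2*b - 8) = (b - 2)*(b + 4)*(b + 4)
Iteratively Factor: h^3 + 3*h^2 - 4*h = (h + 4)*(h^2 - h) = h*(h + 4)*(h - 1)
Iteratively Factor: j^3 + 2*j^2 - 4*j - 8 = (j + 2)*(j^2 - 4) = (j + 2)^2*(j - 2)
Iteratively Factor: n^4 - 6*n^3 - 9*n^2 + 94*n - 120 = (n - 5)*(n^3 - n^2 - 14*n + 24) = (n - 5)*(n + 4)*(n^2 - 5*n + 6) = (n - 5)*(n - 2)*(n + 4)*(n - 3)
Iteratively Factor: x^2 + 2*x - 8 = (x - 2)*(x + 4)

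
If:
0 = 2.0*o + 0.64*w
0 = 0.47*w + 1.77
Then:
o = 1.21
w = -3.77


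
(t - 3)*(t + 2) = t^2 - t - 6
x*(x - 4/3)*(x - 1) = x^3 - 7*x^2/3 + 4*x/3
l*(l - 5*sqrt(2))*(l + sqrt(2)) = l^3 - 4*sqrt(2)*l^2 - 10*l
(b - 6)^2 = b^2 - 12*b + 36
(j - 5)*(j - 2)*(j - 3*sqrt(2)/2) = j^3 - 7*j^2 - 3*sqrt(2)*j^2/2 + 10*j + 21*sqrt(2)*j/2 - 15*sqrt(2)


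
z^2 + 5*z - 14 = (z - 2)*(z + 7)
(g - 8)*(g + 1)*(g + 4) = g^3 - 3*g^2 - 36*g - 32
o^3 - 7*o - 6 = (o - 3)*(o + 1)*(o + 2)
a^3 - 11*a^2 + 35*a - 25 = (a - 5)^2*(a - 1)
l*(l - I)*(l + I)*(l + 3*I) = l^4 + 3*I*l^3 + l^2 + 3*I*l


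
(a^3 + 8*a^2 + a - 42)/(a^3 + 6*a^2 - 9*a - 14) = (a + 3)/(a + 1)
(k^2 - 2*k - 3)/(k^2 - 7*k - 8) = (k - 3)/(k - 8)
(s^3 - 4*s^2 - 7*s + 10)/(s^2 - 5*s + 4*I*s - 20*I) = (s^2 + s - 2)/(s + 4*I)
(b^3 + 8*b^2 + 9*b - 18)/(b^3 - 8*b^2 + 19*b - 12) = (b^2 + 9*b + 18)/(b^2 - 7*b + 12)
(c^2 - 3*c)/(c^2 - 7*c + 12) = c/(c - 4)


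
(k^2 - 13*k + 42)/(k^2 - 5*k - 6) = (k - 7)/(k + 1)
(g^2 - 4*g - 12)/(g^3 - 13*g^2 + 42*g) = (g + 2)/(g*(g - 7))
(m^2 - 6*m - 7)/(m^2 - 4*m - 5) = (m - 7)/(m - 5)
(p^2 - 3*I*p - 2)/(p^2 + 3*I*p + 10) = (p - I)/(p + 5*I)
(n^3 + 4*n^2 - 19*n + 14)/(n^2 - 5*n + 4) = (n^2 + 5*n - 14)/(n - 4)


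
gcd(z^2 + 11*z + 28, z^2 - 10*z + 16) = 1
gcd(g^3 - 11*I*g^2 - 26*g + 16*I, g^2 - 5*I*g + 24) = g - 8*I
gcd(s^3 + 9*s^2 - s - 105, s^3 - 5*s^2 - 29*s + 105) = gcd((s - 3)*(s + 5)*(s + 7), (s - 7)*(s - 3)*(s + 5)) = s^2 + 2*s - 15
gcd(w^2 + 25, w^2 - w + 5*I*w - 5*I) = w + 5*I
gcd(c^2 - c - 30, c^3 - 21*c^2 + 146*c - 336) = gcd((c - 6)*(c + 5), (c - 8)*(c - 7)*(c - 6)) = c - 6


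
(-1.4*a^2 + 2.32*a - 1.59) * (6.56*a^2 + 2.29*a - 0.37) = -9.184*a^4 + 12.0132*a^3 - 4.5996*a^2 - 4.4995*a + 0.5883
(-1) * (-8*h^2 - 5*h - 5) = 8*h^2 + 5*h + 5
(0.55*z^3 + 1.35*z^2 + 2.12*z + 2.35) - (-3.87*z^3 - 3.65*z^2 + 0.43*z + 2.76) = 4.42*z^3 + 5.0*z^2 + 1.69*z - 0.41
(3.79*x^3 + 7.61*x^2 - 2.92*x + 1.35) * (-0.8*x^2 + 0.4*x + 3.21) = -3.032*x^5 - 4.572*x^4 + 17.5459*x^3 + 22.1801*x^2 - 8.8332*x + 4.3335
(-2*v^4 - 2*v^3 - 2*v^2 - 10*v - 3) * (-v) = 2*v^5 + 2*v^4 + 2*v^3 + 10*v^2 + 3*v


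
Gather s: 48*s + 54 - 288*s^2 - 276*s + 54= -288*s^2 - 228*s + 108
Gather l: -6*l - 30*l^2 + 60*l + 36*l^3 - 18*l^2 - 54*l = 36*l^3 - 48*l^2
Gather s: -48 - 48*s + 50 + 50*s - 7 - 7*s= -5*s - 5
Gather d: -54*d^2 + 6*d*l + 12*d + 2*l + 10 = -54*d^2 + d*(6*l + 12) + 2*l + 10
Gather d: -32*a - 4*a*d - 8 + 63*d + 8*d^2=-32*a + 8*d^2 + d*(63 - 4*a) - 8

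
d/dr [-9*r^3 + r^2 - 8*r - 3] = -27*r^2 + 2*r - 8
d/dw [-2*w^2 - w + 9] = -4*w - 1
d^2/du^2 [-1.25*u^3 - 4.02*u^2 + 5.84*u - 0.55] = -7.5*u - 8.04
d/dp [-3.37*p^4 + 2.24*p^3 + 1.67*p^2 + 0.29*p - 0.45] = -13.48*p^3 + 6.72*p^2 + 3.34*p + 0.29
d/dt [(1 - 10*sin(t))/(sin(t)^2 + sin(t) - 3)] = (10*sin(t)^2 - 2*sin(t) + 29)*cos(t)/(sin(t)^2 + sin(t) - 3)^2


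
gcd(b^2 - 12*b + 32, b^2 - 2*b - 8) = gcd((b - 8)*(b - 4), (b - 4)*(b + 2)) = b - 4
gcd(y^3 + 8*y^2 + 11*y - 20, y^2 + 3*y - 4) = y^2 + 3*y - 4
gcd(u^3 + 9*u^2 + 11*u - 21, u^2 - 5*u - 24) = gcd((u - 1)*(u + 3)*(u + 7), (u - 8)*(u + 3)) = u + 3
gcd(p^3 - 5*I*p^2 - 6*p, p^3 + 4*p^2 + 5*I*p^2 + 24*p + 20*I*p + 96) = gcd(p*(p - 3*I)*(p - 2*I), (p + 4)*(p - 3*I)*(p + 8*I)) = p - 3*I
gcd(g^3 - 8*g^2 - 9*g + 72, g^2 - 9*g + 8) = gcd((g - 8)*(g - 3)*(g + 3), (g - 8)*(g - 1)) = g - 8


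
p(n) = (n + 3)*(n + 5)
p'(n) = 2*n + 8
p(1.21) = 26.14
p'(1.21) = 10.42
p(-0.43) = 11.74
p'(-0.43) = 7.14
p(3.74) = 58.91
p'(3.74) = 15.48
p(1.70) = 31.49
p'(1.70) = 11.40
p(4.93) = 78.74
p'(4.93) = 17.86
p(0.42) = 18.54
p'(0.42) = 8.84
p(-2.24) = 2.10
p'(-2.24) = 3.52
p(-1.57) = 4.90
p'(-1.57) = 4.86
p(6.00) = 99.00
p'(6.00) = 20.00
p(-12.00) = 63.00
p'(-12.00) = -16.00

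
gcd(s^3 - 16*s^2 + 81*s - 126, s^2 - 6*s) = s - 6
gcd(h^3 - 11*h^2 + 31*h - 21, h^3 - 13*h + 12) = h^2 - 4*h + 3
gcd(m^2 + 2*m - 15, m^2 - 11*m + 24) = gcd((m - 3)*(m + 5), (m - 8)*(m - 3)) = m - 3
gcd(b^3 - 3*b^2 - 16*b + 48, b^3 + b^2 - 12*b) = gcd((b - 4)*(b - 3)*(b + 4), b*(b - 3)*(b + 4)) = b^2 + b - 12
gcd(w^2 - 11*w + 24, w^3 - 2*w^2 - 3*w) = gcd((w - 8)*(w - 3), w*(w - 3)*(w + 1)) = w - 3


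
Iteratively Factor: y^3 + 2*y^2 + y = (y + 1)*(y^2 + y) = (y + 1)^2*(y)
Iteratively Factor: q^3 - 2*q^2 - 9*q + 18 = (q - 2)*(q^2 - 9) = (q - 3)*(q - 2)*(q + 3)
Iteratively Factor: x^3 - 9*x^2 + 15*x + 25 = (x - 5)*(x^2 - 4*x - 5) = (x - 5)*(x + 1)*(x - 5)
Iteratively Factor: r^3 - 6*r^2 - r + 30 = (r + 2)*(r^2 - 8*r + 15) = (r - 5)*(r + 2)*(r - 3)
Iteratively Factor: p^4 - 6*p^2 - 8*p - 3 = (p + 1)*(p^3 - p^2 - 5*p - 3) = (p + 1)^2*(p^2 - 2*p - 3) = (p - 3)*(p + 1)^2*(p + 1)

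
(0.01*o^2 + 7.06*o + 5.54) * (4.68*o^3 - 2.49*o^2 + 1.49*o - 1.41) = 0.0468*o^5 + 33.0159*o^4 + 8.3627*o^3 - 3.2893*o^2 - 1.7*o - 7.8114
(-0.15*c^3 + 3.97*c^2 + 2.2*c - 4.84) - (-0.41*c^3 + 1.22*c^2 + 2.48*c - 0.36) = 0.26*c^3 + 2.75*c^2 - 0.28*c - 4.48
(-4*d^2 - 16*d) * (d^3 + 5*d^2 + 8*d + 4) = -4*d^5 - 36*d^4 - 112*d^3 - 144*d^2 - 64*d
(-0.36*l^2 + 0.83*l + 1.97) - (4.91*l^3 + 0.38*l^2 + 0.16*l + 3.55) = -4.91*l^3 - 0.74*l^2 + 0.67*l - 1.58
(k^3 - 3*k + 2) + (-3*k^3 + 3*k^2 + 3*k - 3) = -2*k^3 + 3*k^2 - 1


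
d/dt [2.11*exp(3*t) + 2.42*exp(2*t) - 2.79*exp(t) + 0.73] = (6.33*exp(2*t) + 4.84*exp(t) - 2.79)*exp(t)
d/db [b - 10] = 1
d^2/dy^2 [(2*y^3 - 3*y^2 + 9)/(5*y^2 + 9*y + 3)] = 6*(89*y^3 + 324*y^2 + 423*y + 189)/(125*y^6 + 675*y^5 + 1440*y^4 + 1539*y^3 + 864*y^2 + 243*y + 27)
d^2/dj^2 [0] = 0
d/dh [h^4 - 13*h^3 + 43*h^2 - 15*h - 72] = 4*h^3 - 39*h^2 + 86*h - 15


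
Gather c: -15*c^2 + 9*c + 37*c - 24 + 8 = -15*c^2 + 46*c - 16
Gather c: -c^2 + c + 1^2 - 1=-c^2 + c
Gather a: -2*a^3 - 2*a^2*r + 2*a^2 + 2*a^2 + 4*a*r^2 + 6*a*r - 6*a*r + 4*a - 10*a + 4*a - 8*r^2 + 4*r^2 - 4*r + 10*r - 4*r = -2*a^3 + a^2*(4 - 2*r) + a*(4*r^2 - 2) - 4*r^2 + 2*r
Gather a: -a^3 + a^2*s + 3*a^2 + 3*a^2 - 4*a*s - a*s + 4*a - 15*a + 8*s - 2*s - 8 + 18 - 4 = -a^3 + a^2*(s + 6) + a*(-5*s - 11) + 6*s + 6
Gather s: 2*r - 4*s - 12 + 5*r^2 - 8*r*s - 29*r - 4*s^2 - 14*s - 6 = 5*r^2 - 27*r - 4*s^2 + s*(-8*r - 18) - 18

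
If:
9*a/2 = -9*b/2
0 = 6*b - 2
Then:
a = -1/3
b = 1/3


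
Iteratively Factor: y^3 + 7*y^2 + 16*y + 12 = (y + 3)*(y^2 + 4*y + 4) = (y + 2)*(y + 3)*(y + 2)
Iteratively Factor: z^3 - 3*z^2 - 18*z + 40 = (z - 2)*(z^2 - z - 20) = (z - 5)*(z - 2)*(z + 4)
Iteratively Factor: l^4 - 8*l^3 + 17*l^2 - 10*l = (l)*(l^3 - 8*l^2 + 17*l - 10) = l*(l - 5)*(l^2 - 3*l + 2) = l*(l - 5)*(l - 1)*(l - 2)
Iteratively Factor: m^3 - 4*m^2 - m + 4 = (m - 1)*(m^2 - 3*m - 4) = (m - 4)*(m - 1)*(m + 1)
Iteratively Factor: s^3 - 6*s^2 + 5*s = (s - 1)*(s^2 - 5*s) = (s - 5)*(s - 1)*(s)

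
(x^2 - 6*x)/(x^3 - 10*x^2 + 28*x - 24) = x/(x^2 - 4*x + 4)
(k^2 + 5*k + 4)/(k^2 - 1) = (k + 4)/(k - 1)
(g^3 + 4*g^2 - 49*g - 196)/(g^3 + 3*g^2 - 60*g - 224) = (g - 7)/(g - 8)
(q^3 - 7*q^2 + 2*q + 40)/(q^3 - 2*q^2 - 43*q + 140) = (q + 2)/(q + 7)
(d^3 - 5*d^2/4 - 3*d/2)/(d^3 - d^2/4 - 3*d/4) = (d - 2)/(d - 1)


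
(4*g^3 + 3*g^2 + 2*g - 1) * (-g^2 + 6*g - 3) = -4*g^5 + 21*g^4 + 4*g^3 + 4*g^2 - 12*g + 3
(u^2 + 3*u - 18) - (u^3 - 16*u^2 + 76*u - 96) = -u^3 + 17*u^2 - 73*u + 78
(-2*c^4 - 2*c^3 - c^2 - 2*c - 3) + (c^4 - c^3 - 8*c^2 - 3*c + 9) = -c^4 - 3*c^3 - 9*c^2 - 5*c + 6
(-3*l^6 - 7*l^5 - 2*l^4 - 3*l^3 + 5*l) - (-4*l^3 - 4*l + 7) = -3*l^6 - 7*l^5 - 2*l^4 + l^3 + 9*l - 7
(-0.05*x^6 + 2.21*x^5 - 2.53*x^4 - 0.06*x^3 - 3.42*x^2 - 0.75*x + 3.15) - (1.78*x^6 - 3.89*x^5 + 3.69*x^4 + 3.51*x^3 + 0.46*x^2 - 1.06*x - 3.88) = -1.83*x^6 + 6.1*x^5 - 6.22*x^4 - 3.57*x^3 - 3.88*x^2 + 0.31*x + 7.03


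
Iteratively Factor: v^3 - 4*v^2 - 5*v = (v - 5)*(v^2 + v) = v*(v - 5)*(v + 1)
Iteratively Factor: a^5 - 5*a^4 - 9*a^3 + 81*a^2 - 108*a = (a - 3)*(a^4 - 2*a^3 - 15*a^2 + 36*a) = (a - 3)*(a + 4)*(a^3 - 6*a^2 + 9*a) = (a - 3)^2*(a + 4)*(a^2 - 3*a) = a*(a - 3)^2*(a + 4)*(a - 3)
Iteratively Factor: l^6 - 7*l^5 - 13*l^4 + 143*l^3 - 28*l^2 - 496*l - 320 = (l - 4)*(l^5 - 3*l^4 - 25*l^3 + 43*l^2 + 144*l + 80) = (l - 4)*(l + 1)*(l^4 - 4*l^3 - 21*l^2 + 64*l + 80) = (l - 4)^2*(l + 1)*(l^3 - 21*l - 20) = (l - 5)*(l - 4)^2*(l + 1)*(l^2 + 5*l + 4) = (l - 5)*(l - 4)^2*(l + 1)*(l + 4)*(l + 1)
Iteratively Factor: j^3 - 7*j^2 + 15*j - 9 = (j - 3)*(j^2 - 4*j + 3) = (j - 3)*(j - 1)*(j - 3)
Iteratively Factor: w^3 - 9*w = (w + 3)*(w^2 - 3*w) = (w - 3)*(w + 3)*(w)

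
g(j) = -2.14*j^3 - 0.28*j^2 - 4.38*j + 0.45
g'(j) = -6.42*j^2 - 0.56*j - 4.38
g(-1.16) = 8.49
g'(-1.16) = -12.37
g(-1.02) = 6.90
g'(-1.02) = -10.49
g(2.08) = -29.13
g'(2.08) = -33.32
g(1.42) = -12.46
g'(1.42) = -18.12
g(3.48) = -108.37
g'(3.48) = -84.08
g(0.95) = -5.80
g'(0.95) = -10.71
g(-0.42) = 2.40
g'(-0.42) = -5.28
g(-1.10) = 7.78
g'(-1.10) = -11.53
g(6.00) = -498.15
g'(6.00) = -238.86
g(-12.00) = 3710.61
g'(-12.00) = -922.14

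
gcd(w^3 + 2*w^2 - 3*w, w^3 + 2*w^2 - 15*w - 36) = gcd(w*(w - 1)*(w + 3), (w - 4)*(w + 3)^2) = w + 3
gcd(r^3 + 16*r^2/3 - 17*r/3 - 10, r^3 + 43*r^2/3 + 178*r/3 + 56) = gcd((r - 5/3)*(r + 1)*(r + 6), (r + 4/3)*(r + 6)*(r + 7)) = r + 6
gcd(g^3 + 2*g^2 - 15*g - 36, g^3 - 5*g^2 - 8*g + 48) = g^2 - g - 12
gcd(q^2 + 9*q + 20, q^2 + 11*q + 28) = q + 4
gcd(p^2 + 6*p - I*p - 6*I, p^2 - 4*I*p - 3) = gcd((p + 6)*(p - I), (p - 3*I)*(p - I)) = p - I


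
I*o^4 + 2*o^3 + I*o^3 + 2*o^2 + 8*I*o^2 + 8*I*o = o*(o - 4*I)*(o + 2*I)*(I*o + I)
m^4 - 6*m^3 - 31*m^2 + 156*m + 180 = (m - 6)^2*(m + 1)*(m + 5)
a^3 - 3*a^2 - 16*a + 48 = (a - 4)*(a - 3)*(a + 4)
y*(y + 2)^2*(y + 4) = y^4 + 8*y^3 + 20*y^2 + 16*y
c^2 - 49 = (c - 7)*(c + 7)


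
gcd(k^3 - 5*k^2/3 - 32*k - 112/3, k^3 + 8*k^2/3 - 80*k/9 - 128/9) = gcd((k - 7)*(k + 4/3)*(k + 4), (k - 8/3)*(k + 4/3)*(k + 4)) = k^2 + 16*k/3 + 16/3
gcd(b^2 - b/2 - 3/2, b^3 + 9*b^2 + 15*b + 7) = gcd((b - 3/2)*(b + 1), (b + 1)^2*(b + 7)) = b + 1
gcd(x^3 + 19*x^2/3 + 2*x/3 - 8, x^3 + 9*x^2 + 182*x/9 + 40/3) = x^2 + 22*x/3 + 8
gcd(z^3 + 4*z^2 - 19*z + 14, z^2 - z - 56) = z + 7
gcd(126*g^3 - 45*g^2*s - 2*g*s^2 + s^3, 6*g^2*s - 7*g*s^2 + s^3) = -6*g + s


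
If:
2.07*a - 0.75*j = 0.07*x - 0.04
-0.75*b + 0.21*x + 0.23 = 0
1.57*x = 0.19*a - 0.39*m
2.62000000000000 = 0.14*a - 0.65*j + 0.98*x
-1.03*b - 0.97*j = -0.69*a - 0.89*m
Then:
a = -1.32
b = 0.43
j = -3.64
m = -2.44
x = 0.45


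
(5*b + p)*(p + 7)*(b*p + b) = 5*b^2*p^2 + 40*b^2*p + 35*b^2 + b*p^3 + 8*b*p^2 + 7*b*p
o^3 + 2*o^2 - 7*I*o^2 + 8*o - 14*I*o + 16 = (o + 2)*(o - 8*I)*(o + I)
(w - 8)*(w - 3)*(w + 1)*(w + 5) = w^4 - 5*w^3 - 37*w^2 + 89*w + 120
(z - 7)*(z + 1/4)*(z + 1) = z^3 - 23*z^2/4 - 17*z/2 - 7/4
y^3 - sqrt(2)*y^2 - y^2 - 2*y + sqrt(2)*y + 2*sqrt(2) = (y - 2)*(y + 1)*(y - sqrt(2))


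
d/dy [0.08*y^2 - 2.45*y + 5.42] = 0.16*y - 2.45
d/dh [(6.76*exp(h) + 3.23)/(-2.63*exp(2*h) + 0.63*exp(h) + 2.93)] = (17.7788*exp(2*h) + 16.9898*exp(h) + 17.7719)*exp(h)/(6.9169*exp(4*h) - 3.3138*exp(3*h) - 15.0149*exp(2*h) + 3.6918*exp(h) + 8.5849)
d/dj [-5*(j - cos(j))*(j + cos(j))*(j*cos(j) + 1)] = 5*j^3*sin(j) - 15*j^2*cos(j) - 15*j*sin(j)*cos(j)^2 - 10*j - 5*sin(2*j) + 5*cos(j)^3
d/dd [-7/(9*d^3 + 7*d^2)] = 7*(27*d + 14)/(d^3*(9*d + 7)^2)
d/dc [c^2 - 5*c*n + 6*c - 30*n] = 2*c - 5*n + 6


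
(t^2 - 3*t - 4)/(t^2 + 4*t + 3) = (t - 4)/(t + 3)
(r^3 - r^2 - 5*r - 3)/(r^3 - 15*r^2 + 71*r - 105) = (r^2 + 2*r + 1)/(r^2 - 12*r + 35)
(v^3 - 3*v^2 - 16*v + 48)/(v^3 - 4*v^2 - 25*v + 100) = (v^2 + v - 12)/(v^2 - 25)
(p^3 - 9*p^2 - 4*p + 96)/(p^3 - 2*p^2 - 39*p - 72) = (p - 4)/(p + 3)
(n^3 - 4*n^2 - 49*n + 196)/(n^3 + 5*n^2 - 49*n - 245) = (n - 4)/(n + 5)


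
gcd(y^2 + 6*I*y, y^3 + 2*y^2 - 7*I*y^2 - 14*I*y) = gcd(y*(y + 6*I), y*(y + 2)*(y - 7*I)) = y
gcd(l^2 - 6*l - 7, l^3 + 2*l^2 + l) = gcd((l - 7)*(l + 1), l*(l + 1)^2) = l + 1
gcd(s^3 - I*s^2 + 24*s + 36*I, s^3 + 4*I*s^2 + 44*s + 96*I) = s^2 - 4*I*s + 12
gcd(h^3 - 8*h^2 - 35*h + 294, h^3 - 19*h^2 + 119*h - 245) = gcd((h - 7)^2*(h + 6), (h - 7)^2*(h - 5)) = h^2 - 14*h + 49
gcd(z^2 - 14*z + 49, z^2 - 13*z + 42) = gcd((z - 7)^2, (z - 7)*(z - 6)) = z - 7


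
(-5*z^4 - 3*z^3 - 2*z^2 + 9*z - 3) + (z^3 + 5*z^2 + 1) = -5*z^4 - 2*z^3 + 3*z^2 + 9*z - 2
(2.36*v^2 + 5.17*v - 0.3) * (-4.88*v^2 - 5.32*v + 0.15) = -11.5168*v^4 - 37.7848*v^3 - 25.6864*v^2 + 2.3715*v - 0.045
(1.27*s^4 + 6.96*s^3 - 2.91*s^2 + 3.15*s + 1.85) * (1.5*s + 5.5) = 1.905*s^5 + 17.425*s^4 + 33.915*s^3 - 11.28*s^2 + 20.1*s + 10.175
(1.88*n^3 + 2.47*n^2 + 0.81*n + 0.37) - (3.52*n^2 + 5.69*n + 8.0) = 1.88*n^3 - 1.05*n^2 - 4.88*n - 7.63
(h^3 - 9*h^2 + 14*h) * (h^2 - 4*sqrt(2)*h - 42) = h^5 - 9*h^4 - 4*sqrt(2)*h^4 - 28*h^3 + 36*sqrt(2)*h^3 - 56*sqrt(2)*h^2 + 378*h^2 - 588*h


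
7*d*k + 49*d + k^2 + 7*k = (7*d + k)*(k + 7)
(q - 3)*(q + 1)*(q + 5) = q^3 + 3*q^2 - 13*q - 15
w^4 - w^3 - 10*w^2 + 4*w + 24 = (w - 3)*(w - 2)*(w + 2)^2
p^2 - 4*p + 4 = (p - 2)^2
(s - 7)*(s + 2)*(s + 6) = s^3 + s^2 - 44*s - 84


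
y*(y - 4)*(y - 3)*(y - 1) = y^4 - 8*y^3 + 19*y^2 - 12*y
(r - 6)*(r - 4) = r^2 - 10*r + 24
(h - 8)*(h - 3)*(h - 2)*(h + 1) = h^4 - 12*h^3 + 33*h^2 - 2*h - 48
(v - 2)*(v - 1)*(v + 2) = v^3 - v^2 - 4*v + 4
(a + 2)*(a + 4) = a^2 + 6*a + 8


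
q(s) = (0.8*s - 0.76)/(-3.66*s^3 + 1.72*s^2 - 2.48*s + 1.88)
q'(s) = (0.8*s - 0.76)*(10.98*s^2 - 3.44*s + 2.48)/(-3.66*s^3 + 1.72*s^2 - 2.48*s + 1.88)^2 + 0.8/(-3.66*s^3 + 1.72*s^2 - 2.48*s + 1.88) = (5.856*s^3 - 9.7208*s^2 + 2.6144*s - 0.3808)/(13.3956*s^6 - 12.5904*s^5 + 21.112*s^4 - 22.2928*s^3 + 12.6176*s^2 - 9.3248*s + 3.5344)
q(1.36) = -0.04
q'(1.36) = -0.00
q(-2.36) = -0.04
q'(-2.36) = -0.03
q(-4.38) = -0.01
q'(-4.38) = -0.01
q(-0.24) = -0.36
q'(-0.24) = -0.24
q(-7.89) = -0.00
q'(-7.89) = -0.00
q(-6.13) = -0.01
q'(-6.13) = -0.00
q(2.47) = -0.02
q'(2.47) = 0.01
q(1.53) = -0.04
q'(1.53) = 0.02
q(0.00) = -0.40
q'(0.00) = -0.11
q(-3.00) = -0.03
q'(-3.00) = -0.02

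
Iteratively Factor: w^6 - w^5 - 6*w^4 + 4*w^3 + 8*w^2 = (w + 2)*(w^5 - 3*w^4 + 4*w^2) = (w - 2)*(w + 2)*(w^4 - w^3 - 2*w^2) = w*(w - 2)*(w + 2)*(w^3 - w^2 - 2*w) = w*(w - 2)^2*(w + 2)*(w^2 + w) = w*(w - 2)^2*(w + 1)*(w + 2)*(w)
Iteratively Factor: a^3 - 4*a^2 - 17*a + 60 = (a - 3)*(a^2 - a - 20) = (a - 5)*(a - 3)*(a + 4)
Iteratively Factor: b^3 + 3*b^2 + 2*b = (b + 2)*(b^2 + b) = (b + 1)*(b + 2)*(b)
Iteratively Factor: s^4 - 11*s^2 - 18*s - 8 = (s + 1)*(s^3 - s^2 - 10*s - 8) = (s - 4)*(s + 1)*(s^2 + 3*s + 2) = (s - 4)*(s + 1)^2*(s + 2)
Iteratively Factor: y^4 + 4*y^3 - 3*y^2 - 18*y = (y + 3)*(y^3 + y^2 - 6*y) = y*(y + 3)*(y^2 + y - 6) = y*(y + 3)^2*(y - 2)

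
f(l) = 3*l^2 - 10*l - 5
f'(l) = 6*l - 10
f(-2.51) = 39.00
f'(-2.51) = -25.06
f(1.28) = -12.88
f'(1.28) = -2.32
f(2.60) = -10.72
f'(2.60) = 5.60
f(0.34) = -8.05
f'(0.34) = -7.96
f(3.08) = -7.34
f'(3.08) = 8.48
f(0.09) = -5.88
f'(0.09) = -9.46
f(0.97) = -11.88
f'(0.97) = -4.18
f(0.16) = -6.52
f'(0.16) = -9.04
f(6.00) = 43.00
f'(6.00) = 26.00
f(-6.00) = 163.00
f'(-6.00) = -46.00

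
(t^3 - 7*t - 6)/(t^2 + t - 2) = (t^2 - 2*t - 3)/(t - 1)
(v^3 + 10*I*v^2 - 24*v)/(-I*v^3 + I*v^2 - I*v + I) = v*(I*v^2 - 10*v - 24*I)/(v^3 - v^2 + v - 1)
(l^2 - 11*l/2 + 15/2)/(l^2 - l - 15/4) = 2*(l - 3)/(2*l + 3)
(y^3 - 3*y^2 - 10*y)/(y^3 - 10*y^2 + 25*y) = (y + 2)/(y - 5)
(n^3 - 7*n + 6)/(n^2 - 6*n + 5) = (n^2 + n - 6)/(n - 5)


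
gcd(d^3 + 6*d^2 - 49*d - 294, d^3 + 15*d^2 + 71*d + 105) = d + 7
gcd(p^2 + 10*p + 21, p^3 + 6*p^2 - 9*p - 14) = p + 7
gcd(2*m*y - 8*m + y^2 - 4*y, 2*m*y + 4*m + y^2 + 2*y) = 2*m + y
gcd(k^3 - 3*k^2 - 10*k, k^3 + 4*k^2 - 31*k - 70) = k^2 - 3*k - 10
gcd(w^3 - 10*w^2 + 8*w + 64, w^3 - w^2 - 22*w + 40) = w - 4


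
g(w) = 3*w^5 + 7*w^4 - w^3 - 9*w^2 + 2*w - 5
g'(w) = 15*w^4 + 28*w^3 - 3*w^2 - 18*w + 2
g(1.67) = 62.00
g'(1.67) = 210.65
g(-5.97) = -13983.62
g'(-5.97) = 13098.91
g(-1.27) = -11.71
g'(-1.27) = 1.69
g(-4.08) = -1547.08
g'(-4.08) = 2280.36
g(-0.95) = -10.78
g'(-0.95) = 4.60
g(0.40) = -5.49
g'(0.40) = -3.50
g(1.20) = 4.69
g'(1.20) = 55.57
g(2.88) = 978.21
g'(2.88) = 1626.09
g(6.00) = 31867.00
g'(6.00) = 25274.00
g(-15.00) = -1922435.00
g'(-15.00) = 664472.00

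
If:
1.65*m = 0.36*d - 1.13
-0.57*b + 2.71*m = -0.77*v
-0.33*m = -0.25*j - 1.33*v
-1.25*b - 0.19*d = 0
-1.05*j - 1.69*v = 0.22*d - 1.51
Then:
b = -0.46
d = 3.00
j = 1.18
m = -0.03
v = -0.23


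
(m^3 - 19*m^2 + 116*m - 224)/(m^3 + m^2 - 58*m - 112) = (m^2 - 11*m + 28)/(m^2 + 9*m + 14)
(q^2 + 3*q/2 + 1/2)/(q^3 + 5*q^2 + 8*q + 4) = (q + 1/2)/(q^2 + 4*q + 4)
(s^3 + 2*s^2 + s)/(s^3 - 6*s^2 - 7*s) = (s + 1)/(s - 7)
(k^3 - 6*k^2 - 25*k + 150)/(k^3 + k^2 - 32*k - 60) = (k - 5)/(k + 2)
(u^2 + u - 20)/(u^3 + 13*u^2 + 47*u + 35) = (u - 4)/(u^2 + 8*u + 7)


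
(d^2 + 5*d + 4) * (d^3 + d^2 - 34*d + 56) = d^5 + 6*d^4 - 25*d^3 - 110*d^2 + 144*d + 224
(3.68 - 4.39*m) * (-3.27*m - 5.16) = 14.3553*m^2 + 10.6188*m - 18.9888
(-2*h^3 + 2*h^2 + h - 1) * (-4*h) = 8*h^4 - 8*h^3 - 4*h^2 + 4*h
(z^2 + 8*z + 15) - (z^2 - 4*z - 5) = 12*z + 20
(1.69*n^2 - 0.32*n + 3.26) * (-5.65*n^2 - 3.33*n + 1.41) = -9.5485*n^4 - 3.8197*n^3 - 14.9705*n^2 - 11.307*n + 4.5966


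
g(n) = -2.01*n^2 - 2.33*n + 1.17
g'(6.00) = -26.45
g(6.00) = -85.17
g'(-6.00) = 21.79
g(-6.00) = -57.21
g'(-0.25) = -1.32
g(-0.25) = 1.63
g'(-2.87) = 9.21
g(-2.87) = -8.70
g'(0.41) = -3.98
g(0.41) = -0.12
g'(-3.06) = 9.97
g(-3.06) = -10.52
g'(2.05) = -10.57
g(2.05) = -12.05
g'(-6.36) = 23.24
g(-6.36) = -65.31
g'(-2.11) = 6.15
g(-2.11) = -2.86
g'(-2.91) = 9.37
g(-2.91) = -9.07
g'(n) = -4.02*n - 2.33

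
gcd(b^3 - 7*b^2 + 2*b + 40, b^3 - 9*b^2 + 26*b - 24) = b - 4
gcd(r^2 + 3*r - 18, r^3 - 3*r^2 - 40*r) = 1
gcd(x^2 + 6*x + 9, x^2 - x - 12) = x + 3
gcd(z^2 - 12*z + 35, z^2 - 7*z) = z - 7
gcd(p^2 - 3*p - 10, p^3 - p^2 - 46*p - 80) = p + 2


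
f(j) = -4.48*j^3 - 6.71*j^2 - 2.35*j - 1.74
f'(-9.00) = -970.21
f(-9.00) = 2741.82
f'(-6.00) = -405.67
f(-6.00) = 738.48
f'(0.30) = -7.59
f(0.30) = -3.17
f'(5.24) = -441.70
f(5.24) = -842.87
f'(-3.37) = -109.76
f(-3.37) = 101.44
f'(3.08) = -171.18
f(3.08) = -203.53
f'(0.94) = -26.84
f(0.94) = -13.60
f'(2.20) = -96.92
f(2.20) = -87.09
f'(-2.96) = -80.38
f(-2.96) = 62.61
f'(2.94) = -157.97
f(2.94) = -180.49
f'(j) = -13.44*j^2 - 13.42*j - 2.35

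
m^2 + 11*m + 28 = (m + 4)*(m + 7)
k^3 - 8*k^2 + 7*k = k*(k - 7)*(k - 1)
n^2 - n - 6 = (n - 3)*(n + 2)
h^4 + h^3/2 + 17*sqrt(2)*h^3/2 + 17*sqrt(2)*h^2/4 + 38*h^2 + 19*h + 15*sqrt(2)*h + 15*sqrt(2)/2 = (h + 1/2)*(h + sqrt(2)/2)*(h + 3*sqrt(2))*(h + 5*sqrt(2))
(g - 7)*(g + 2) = g^2 - 5*g - 14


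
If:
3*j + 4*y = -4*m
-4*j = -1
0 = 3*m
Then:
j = 1/4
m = 0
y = -3/16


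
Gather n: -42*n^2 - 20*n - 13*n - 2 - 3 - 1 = -42*n^2 - 33*n - 6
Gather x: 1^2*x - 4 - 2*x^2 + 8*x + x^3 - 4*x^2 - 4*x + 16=x^3 - 6*x^2 + 5*x + 12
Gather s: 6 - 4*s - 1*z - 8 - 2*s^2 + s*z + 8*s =-2*s^2 + s*(z + 4) - z - 2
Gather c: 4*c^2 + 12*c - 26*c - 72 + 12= 4*c^2 - 14*c - 60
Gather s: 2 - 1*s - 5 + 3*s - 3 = 2*s - 6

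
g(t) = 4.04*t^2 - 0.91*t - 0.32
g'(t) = 8.08*t - 0.91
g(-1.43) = 9.24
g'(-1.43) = -12.46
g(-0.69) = 2.23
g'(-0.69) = -6.49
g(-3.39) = 49.19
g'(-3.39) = -28.30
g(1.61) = 8.69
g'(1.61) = 12.10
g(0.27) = -0.27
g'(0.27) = 1.27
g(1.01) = 2.88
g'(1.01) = 7.25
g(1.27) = 5.04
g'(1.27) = 9.35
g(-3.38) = 48.91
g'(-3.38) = -28.22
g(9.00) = 318.73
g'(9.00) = 71.81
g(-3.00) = 38.77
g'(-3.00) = -25.15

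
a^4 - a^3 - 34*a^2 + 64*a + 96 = (a - 4)^2*(a + 1)*(a + 6)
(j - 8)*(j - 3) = j^2 - 11*j + 24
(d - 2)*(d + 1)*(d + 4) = d^3 + 3*d^2 - 6*d - 8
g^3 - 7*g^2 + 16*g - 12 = (g - 3)*(g - 2)^2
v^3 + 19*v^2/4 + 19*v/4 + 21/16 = (v + 1/2)*(v + 3/4)*(v + 7/2)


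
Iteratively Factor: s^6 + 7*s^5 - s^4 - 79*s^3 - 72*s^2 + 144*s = (s - 1)*(s^5 + 8*s^4 + 7*s^3 - 72*s^2 - 144*s) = (s - 3)*(s - 1)*(s^4 + 11*s^3 + 40*s^2 + 48*s) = (s - 3)*(s - 1)*(s + 4)*(s^3 + 7*s^2 + 12*s) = s*(s - 3)*(s - 1)*(s + 4)*(s^2 + 7*s + 12) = s*(s - 3)*(s - 1)*(s + 3)*(s + 4)*(s + 4)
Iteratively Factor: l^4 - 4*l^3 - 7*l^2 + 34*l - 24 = (l - 1)*(l^3 - 3*l^2 - 10*l + 24) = (l - 1)*(l + 3)*(l^2 - 6*l + 8) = (l - 4)*(l - 1)*(l + 3)*(l - 2)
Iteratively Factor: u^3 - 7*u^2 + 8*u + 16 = (u + 1)*(u^2 - 8*u + 16) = (u - 4)*(u + 1)*(u - 4)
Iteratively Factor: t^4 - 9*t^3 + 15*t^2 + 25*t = (t - 5)*(t^3 - 4*t^2 - 5*t) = (t - 5)*(t + 1)*(t^2 - 5*t) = (t - 5)^2*(t + 1)*(t)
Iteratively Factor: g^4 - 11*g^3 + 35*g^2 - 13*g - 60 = (g - 5)*(g^3 - 6*g^2 + 5*g + 12) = (g - 5)*(g - 4)*(g^2 - 2*g - 3) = (g - 5)*(g - 4)*(g + 1)*(g - 3)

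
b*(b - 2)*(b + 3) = b^3 + b^2 - 6*b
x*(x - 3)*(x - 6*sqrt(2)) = x^3 - 6*sqrt(2)*x^2 - 3*x^2 + 18*sqrt(2)*x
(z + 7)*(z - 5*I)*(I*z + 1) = I*z^3 + 6*z^2 + 7*I*z^2 + 42*z - 5*I*z - 35*I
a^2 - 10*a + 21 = (a - 7)*(a - 3)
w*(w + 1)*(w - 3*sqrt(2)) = w^3 - 3*sqrt(2)*w^2 + w^2 - 3*sqrt(2)*w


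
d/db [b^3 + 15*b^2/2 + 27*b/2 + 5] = 3*b^2 + 15*b + 27/2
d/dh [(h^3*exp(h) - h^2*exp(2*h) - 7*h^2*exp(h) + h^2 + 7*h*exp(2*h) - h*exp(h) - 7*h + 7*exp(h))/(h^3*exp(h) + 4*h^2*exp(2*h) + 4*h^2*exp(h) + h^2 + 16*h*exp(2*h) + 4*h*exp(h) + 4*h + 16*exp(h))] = (-5*h^3*exp(h) + 20*h^2*exp(h) + 11*h^2 + 158*h*exp(h) - 44*exp(2*h) - 140*exp(h))/(h^4 + 8*h^3*exp(h) + 8*h^3 + 16*h^2*exp(2*h) + 64*h^2*exp(h) + 16*h^2 + 128*h*exp(2*h) + 128*h*exp(h) + 256*exp(2*h))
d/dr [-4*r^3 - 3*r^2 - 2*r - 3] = -12*r^2 - 6*r - 2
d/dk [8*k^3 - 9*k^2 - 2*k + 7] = 24*k^2 - 18*k - 2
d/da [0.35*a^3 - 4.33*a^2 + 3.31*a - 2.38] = 1.05*a^2 - 8.66*a + 3.31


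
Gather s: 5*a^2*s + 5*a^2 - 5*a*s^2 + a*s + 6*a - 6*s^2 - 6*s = 5*a^2 + 6*a + s^2*(-5*a - 6) + s*(5*a^2 + a - 6)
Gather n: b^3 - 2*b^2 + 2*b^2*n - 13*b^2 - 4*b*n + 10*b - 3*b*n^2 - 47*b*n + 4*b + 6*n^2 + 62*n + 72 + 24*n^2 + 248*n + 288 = b^3 - 15*b^2 + 14*b + n^2*(30 - 3*b) + n*(2*b^2 - 51*b + 310) + 360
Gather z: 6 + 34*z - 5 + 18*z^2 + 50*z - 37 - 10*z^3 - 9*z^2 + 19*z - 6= -10*z^3 + 9*z^2 + 103*z - 42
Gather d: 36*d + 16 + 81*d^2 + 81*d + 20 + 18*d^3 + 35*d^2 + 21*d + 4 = 18*d^3 + 116*d^2 + 138*d + 40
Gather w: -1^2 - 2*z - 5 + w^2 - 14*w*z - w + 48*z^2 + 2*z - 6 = w^2 + w*(-14*z - 1) + 48*z^2 - 12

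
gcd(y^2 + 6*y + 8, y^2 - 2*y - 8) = y + 2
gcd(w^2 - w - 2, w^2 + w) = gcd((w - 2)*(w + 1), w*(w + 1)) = w + 1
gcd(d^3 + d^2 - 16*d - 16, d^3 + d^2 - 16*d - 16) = d^3 + d^2 - 16*d - 16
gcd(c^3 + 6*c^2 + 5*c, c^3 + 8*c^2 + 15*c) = c^2 + 5*c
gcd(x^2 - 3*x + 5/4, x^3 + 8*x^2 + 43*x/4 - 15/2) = x - 1/2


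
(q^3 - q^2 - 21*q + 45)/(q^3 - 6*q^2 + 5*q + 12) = (q^2 + 2*q - 15)/(q^2 - 3*q - 4)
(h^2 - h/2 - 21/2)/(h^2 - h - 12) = (h - 7/2)/(h - 4)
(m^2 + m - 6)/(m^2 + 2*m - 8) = (m + 3)/(m + 4)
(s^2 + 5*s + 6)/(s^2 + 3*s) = (s + 2)/s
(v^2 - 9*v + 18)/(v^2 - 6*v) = (v - 3)/v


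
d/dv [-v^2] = -2*v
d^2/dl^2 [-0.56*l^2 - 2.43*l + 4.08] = -1.12000000000000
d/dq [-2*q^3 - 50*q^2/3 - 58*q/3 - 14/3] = -6*q^2 - 100*q/3 - 58/3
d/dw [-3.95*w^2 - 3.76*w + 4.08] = -7.9*w - 3.76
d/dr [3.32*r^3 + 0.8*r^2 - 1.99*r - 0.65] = 9.96*r^2 + 1.6*r - 1.99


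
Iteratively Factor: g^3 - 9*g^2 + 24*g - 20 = (g - 2)*(g^2 - 7*g + 10) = (g - 5)*(g - 2)*(g - 2)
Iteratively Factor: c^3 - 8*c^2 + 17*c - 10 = (c - 2)*(c^2 - 6*c + 5) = (c - 2)*(c - 1)*(c - 5)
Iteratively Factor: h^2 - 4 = (h + 2)*(h - 2)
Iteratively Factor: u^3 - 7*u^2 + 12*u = (u - 3)*(u^2 - 4*u) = u*(u - 3)*(u - 4)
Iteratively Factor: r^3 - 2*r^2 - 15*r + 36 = (r - 3)*(r^2 + r - 12) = (r - 3)^2*(r + 4)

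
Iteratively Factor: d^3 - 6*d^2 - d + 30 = (d - 5)*(d^2 - d - 6) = (d - 5)*(d - 3)*(d + 2)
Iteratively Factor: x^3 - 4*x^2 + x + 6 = (x + 1)*(x^2 - 5*x + 6) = (x - 3)*(x + 1)*(x - 2)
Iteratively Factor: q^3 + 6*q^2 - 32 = (q + 4)*(q^2 + 2*q - 8) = (q + 4)^2*(q - 2)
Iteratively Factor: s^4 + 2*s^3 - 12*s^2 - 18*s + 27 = (s - 1)*(s^3 + 3*s^2 - 9*s - 27) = (s - 1)*(s + 3)*(s^2 - 9) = (s - 3)*(s - 1)*(s + 3)*(s + 3)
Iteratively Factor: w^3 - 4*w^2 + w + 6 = (w - 3)*(w^2 - w - 2) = (w - 3)*(w - 2)*(w + 1)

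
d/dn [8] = 0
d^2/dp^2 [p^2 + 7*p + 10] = 2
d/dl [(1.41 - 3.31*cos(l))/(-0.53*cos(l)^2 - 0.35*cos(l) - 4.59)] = (1.7543*cos(l)^2 - 1.4946*cos(l) - 15.6864)*sin(l)/(0.2809*cos(l)^4 + 0.371*cos(l)^3 + 4.9879*cos(l)^2 + 3.213*cos(l) + 21.0681)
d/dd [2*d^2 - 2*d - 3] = 4*d - 2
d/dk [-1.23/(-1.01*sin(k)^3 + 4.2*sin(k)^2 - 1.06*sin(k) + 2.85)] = (-3.7269*sin(k)^2 + 10.332*sin(k) - 1.3038)*cos(k)/(1.01*sin(k)^3 - 4.2*sin(k)^2 + 1.06*sin(k) - 2.85)^2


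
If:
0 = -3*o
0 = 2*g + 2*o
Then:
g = 0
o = 0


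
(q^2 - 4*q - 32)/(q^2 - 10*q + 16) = (q + 4)/(q - 2)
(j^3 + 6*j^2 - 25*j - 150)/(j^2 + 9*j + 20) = (j^2 + j - 30)/(j + 4)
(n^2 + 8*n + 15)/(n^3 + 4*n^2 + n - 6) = (n + 5)/(n^2 + n - 2)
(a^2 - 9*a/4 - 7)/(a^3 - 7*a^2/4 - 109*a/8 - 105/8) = 2*(a - 4)/(2*a^2 - 7*a - 15)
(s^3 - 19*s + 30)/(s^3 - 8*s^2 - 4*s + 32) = (s^2 + 2*s - 15)/(s^2 - 6*s - 16)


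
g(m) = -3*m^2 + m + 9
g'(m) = 1 - 6*m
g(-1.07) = 4.50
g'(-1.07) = 7.42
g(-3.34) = -27.81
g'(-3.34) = 21.04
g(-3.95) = -41.76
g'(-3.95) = 24.70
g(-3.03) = -21.57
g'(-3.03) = 19.18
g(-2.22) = -8.01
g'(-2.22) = 14.32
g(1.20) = 5.88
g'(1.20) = -6.20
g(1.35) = 4.88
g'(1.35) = -7.10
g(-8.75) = -229.44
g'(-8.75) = 53.50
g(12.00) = -411.00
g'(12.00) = -71.00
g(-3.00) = -21.00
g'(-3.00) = 19.00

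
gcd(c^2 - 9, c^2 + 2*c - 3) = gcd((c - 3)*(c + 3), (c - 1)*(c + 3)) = c + 3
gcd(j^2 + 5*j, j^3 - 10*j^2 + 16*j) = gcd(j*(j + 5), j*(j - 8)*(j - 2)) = j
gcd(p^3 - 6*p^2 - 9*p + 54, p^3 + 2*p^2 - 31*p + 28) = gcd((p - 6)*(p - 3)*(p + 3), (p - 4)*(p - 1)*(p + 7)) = 1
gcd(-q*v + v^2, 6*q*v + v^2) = v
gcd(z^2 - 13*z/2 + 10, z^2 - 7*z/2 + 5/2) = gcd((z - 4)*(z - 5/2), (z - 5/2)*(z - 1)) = z - 5/2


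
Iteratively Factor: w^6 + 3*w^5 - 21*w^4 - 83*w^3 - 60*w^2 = (w)*(w^5 + 3*w^4 - 21*w^3 - 83*w^2 - 60*w) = w^2*(w^4 + 3*w^3 - 21*w^2 - 83*w - 60) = w^2*(w - 5)*(w^3 + 8*w^2 + 19*w + 12) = w^2*(w - 5)*(w + 1)*(w^2 + 7*w + 12) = w^2*(w - 5)*(w + 1)*(w + 4)*(w + 3)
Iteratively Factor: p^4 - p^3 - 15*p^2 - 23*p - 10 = (p + 1)*(p^3 - 2*p^2 - 13*p - 10) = (p + 1)^2*(p^2 - 3*p - 10) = (p + 1)^2*(p + 2)*(p - 5)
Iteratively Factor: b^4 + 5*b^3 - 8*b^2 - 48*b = (b + 4)*(b^3 + b^2 - 12*b) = b*(b + 4)*(b^2 + b - 12) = b*(b + 4)^2*(b - 3)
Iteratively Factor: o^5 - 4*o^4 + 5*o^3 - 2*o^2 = (o - 2)*(o^4 - 2*o^3 + o^2) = (o - 2)*(o - 1)*(o^3 - o^2) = (o - 2)*(o - 1)^2*(o^2) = o*(o - 2)*(o - 1)^2*(o)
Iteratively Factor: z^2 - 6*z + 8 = (z - 4)*(z - 2)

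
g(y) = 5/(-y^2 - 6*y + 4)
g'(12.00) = 0.00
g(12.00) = -0.02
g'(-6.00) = -1.88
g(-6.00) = 1.25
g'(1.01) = 4.23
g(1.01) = -1.62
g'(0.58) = 1062.03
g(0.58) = 27.23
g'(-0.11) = 1.34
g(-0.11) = 1.08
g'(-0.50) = 0.55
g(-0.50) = 0.74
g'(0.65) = 350.94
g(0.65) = -15.50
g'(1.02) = 4.02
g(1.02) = -1.58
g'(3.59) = 0.07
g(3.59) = -0.16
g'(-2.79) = 0.01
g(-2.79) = 0.39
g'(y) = 5*(2*y + 6)/(-y^2 - 6*y + 4)^2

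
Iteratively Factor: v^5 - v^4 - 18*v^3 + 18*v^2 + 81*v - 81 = (v - 3)*(v^4 + 2*v^3 - 12*v^2 - 18*v + 27) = (v - 3)*(v - 1)*(v^3 + 3*v^2 - 9*v - 27) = (v - 3)^2*(v - 1)*(v^2 + 6*v + 9) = (v - 3)^2*(v - 1)*(v + 3)*(v + 3)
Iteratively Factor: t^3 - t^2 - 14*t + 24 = (t + 4)*(t^2 - 5*t + 6) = (t - 2)*(t + 4)*(t - 3)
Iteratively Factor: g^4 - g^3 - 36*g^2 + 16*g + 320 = (g + 4)*(g^3 - 5*g^2 - 16*g + 80) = (g - 4)*(g + 4)*(g^2 - g - 20) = (g - 4)*(g + 4)^2*(g - 5)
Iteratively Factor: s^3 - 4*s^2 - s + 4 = (s - 1)*(s^2 - 3*s - 4) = (s - 1)*(s + 1)*(s - 4)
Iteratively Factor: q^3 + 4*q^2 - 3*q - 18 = (q - 2)*(q^2 + 6*q + 9) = (q - 2)*(q + 3)*(q + 3)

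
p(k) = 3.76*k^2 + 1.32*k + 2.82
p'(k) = 7.52*k + 1.32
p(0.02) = 2.85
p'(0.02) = 1.47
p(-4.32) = 67.29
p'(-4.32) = -31.17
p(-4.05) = 59.15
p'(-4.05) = -29.14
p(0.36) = 3.78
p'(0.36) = 4.03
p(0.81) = 6.36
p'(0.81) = 7.41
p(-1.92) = 14.15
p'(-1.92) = -13.12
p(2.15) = 23.04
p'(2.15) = 17.49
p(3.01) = 40.86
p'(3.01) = 23.96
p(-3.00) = 32.70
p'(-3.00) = -21.24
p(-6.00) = 130.26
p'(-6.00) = -43.80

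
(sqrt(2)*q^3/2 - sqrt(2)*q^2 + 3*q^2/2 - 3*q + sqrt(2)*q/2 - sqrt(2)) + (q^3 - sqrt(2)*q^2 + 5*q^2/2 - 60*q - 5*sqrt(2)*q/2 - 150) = sqrt(2)*q^3/2 + q^3 - 2*sqrt(2)*q^2 + 4*q^2 - 63*q - 2*sqrt(2)*q - 150 - sqrt(2)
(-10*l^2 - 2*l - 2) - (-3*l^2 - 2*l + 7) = -7*l^2 - 9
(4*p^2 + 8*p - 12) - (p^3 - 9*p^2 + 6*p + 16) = -p^3 + 13*p^2 + 2*p - 28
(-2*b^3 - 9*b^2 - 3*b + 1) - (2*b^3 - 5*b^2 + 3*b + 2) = -4*b^3 - 4*b^2 - 6*b - 1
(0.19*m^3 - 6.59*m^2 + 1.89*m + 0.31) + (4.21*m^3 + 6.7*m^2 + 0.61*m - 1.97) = 4.4*m^3 + 0.11*m^2 + 2.5*m - 1.66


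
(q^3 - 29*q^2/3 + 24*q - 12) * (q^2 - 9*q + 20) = q^5 - 56*q^4/3 + 131*q^3 - 1264*q^2/3 + 588*q - 240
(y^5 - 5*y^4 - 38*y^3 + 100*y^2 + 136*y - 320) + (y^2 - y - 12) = y^5 - 5*y^4 - 38*y^3 + 101*y^2 + 135*y - 332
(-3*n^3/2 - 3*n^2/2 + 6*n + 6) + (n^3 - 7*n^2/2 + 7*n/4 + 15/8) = -n^3/2 - 5*n^2 + 31*n/4 + 63/8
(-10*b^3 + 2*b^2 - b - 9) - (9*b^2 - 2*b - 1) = -10*b^3 - 7*b^2 + b - 8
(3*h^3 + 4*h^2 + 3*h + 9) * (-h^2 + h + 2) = -3*h^5 - h^4 + 7*h^3 + 2*h^2 + 15*h + 18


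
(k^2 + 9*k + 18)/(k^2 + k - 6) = (k + 6)/(k - 2)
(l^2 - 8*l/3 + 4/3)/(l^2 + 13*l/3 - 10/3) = (l - 2)/(l + 5)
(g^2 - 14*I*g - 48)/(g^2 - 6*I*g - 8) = (-g^2 + 14*I*g + 48)/(-g^2 + 6*I*g + 8)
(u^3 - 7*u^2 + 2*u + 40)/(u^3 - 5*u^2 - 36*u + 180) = (u^2 - 2*u - 8)/(u^2 - 36)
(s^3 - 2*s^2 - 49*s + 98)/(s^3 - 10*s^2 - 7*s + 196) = (s^2 + 5*s - 14)/(s^2 - 3*s - 28)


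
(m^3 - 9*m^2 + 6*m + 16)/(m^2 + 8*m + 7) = (m^2 - 10*m + 16)/(m + 7)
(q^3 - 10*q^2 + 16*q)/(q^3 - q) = (q^2 - 10*q + 16)/(q^2 - 1)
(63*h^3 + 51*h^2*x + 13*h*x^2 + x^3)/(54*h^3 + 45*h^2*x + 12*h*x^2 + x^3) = (7*h + x)/(6*h + x)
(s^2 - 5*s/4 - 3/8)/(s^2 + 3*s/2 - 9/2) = (s + 1/4)/(s + 3)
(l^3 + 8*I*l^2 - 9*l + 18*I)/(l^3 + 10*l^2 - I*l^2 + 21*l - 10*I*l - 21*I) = (l^2 + 9*I*l - 18)/(l^2 + 10*l + 21)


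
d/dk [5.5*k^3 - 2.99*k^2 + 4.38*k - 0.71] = 16.5*k^2 - 5.98*k + 4.38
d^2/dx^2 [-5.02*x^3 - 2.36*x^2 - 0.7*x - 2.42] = -30.12*x - 4.72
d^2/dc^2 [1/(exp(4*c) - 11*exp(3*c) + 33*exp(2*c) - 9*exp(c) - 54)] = ((-16*exp(3*c) + 99*exp(2*c) - 132*exp(c) + 9)*(-exp(4*c) + 11*exp(3*c) - 33*exp(2*c) + 9*exp(c) + 54) - 2*(4*exp(3*c) - 33*exp(2*c) + 66*exp(c) - 9)^2*exp(c))*exp(c)/(-exp(4*c) + 11*exp(3*c) - 33*exp(2*c) + 9*exp(c) + 54)^3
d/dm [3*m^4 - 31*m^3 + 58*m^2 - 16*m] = 12*m^3 - 93*m^2 + 116*m - 16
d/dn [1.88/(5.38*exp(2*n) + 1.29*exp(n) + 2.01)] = (-20.2288*exp(n) - 2.4252)*exp(n)/(5.38*exp(2*n) + 1.29*exp(n) + 2.01)^2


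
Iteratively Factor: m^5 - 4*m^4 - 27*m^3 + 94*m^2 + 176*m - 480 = (m - 5)*(m^4 + m^3 - 22*m^2 - 16*m + 96) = (m - 5)*(m + 3)*(m^3 - 2*m^2 - 16*m + 32) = (m - 5)*(m - 4)*(m + 3)*(m^2 + 2*m - 8) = (m - 5)*(m - 4)*(m - 2)*(m + 3)*(m + 4)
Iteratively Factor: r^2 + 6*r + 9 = (r + 3)*(r + 3)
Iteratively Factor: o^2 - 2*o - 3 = (o + 1)*(o - 3)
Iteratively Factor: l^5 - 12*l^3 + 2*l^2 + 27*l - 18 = (l - 1)*(l^4 + l^3 - 11*l^2 - 9*l + 18) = (l - 1)*(l + 3)*(l^3 - 2*l^2 - 5*l + 6) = (l - 1)^2*(l + 3)*(l^2 - l - 6) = (l - 3)*(l - 1)^2*(l + 3)*(l + 2)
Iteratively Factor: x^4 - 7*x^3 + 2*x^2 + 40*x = (x + 2)*(x^3 - 9*x^2 + 20*x) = x*(x + 2)*(x^2 - 9*x + 20) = x*(x - 4)*(x + 2)*(x - 5)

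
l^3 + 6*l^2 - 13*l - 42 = (l - 3)*(l + 2)*(l + 7)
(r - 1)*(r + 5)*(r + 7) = r^3 + 11*r^2 + 23*r - 35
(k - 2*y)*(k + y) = k^2 - k*y - 2*y^2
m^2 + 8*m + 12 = (m + 2)*(m + 6)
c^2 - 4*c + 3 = (c - 3)*(c - 1)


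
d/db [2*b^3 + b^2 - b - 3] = 6*b^2 + 2*b - 1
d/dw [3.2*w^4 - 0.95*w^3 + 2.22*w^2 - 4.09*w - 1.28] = 12.8*w^3 - 2.85*w^2 + 4.44*w - 4.09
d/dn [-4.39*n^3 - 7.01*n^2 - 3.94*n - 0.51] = -13.17*n^2 - 14.02*n - 3.94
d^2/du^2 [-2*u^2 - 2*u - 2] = -4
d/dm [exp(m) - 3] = exp(m)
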